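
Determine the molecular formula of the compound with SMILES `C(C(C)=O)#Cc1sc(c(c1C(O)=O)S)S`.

Heavy atoms from the SMILES: 9 C, 3 O, 3 S.
Implicit hydrogens by atom environment:
  4 × C (aromatic): no H
  4 × C: no H
  2 × O: no H
  2 × S: 1 H each → 2
  1 × C: 3 H
  1 × O: 1 H
  1 × S (aromatic): no H
  Total hydrogens = 6.
Molecular formula: C9H6O3S3

C9H6O3S3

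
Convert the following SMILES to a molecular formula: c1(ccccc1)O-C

Heavy atoms from the SMILES: 7 C, 1 O.
Implicit hydrogens by atom environment:
  5 × C (aromatic): 1 H each → 5
  1 × C: 3 H
  1 × C (aromatic): no H
  1 × O: no H
  Total hydrogens = 8.
Molecular formula: C7H8O

C7H8O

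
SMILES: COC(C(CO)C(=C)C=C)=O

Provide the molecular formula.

Heavy atoms from the SMILES: 8 C, 3 O.
Implicit hydrogens by atom environment:
  3 × C: 2 H each → 6
  2 × C: 1 H each → 2
  2 × C: no H
  2 × O: no H
  1 × C: 3 H
  1 × O: 1 H
  Total hydrogens = 12.
Molecular formula: C8H12O3

C8H12O3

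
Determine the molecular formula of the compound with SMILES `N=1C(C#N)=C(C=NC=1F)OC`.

Heavy atoms from the SMILES: 6 C, 1 F, 3 N, 1 O.
Implicit hydrogens by atom environment:
  3 × C (aromatic): no H
  2 × N (aromatic): no H
  1 × C: 3 H
  1 × C (aromatic): 1 H
  1 × C: no H
  1 × F: no H
  1 × N: no H
  1 × O: no H
  Total hydrogens = 4.
Molecular formula: C6H4FN3O

C6H4FN3O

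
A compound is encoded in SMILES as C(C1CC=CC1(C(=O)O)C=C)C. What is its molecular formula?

C10H14O2

Heavy atoms from the SMILES: 10 C, 2 O.
Implicit hydrogens by atom environment:
  4 × C: 1 H each → 4
  3 × C: 2 H each → 6
  2 × C: no H
  1 × C: 3 H
  1 × O: 1 H
  1 × O: no H
  Total hydrogens = 14.
Molecular formula: C10H14O2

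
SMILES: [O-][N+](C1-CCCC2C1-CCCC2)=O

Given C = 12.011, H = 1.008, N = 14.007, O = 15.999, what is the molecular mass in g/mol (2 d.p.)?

183.25

Molecular formula: C10H17NO2.
M = 10×12.011 + 17×1.008 + 1×14.007 + 2×15.999 = 183.25 g/mol.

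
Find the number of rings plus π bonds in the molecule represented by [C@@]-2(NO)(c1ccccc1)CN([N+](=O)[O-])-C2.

6

Molecular formula from the SMILES: C9H11N3O3.
DoU = (2C + 2 + N − H − X)/2 = (2·9 + 2 + 3 − 11 − 0)/2 = 12/2 = 6.
(Structurally: 2 ring(s) + 4 π bond(s) = 6.)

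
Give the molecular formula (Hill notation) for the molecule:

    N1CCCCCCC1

C7H15N

Heavy atoms from the SMILES: 7 C, 1 N.
Implicit hydrogens by atom environment:
  7 × C: 2 H each → 14
  1 × N: 1 H
  Total hydrogens = 15.
Molecular formula: C7H15N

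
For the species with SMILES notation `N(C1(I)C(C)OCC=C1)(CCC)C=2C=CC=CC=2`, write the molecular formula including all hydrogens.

C15H20INO

Heavy atoms from the SMILES: 15 C, 1 I, 1 N, 1 O.
Implicit hydrogens by atom environment:
  5 × C (aromatic): 1 H each → 5
  3 × C: 2 H each → 6
  3 × C: 1 H each → 3
  2 × C: 3 H each → 6
  1 × C: no H
  1 × C (aromatic): no H
  1 × I: no H
  1 × N: no H
  1 × O: no H
  Total hydrogens = 20.
Molecular formula: C15H20INO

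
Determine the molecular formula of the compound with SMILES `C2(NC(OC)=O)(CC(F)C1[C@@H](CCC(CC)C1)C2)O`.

C14H24FNO3

Heavy atoms from the SMILES: 14 C, 1 F, 1 N, 3 O.
Implicit hydrogens by atom environment:
  6 × C: 2 H each → 12
  4 × C: 1 H each → 4
  2 × C: 3 H each → 6
  2 × C: no H
  2 × O: no H
  1 × F: no H
  1 × N: 1 H
  1 × O: 1 H
  Total hydrogens = 24.
Molecular formula: C14H24FNO3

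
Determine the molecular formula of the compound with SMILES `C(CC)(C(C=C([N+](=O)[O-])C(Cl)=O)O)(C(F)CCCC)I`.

Heavy atoms from the SMILES: 12 C, 1 Cl, 1 F, 1 I, 1 N, 4 O.
Implicit hydrogens by atom environment:
  4 × C: 2 H each → 8
  3 × C: 1 H each → 3
  3 × C: no H
  2 × C: 3 H each → 6
  2 × O: no H
  1 × Cl: no H
  1 × F: no H
  1 × I: no H
  1 × N (charge +1): no H
  1 × O: 1 H
  1 × O (charge -1): no H
  Total hydrogens = 18.
Molecular formula: C12H18ClFINO4

C12H18ClFINO4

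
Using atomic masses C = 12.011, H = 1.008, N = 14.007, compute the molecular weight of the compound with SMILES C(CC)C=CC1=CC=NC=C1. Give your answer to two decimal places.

147.22

Molecular formula: C10H13N.
M = 10×12.011 + 13×1.008 + 1×14.007 = 147.22 g/mol.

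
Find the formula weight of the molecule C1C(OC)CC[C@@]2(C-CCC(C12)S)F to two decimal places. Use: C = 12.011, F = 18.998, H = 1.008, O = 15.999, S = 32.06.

Molecular formula: C11H19FOS.
M = 11×12.011 + 1×18.998 + 19×1.008 + 1×15.999 + 1×32.06 = 218.33 g/mol.

218.33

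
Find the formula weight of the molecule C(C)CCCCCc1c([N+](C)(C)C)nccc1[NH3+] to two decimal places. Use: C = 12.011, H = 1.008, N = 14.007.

251.42

Molecular formula: [C15H29N3]2+.
M = 15×12.011 + 29×1.008 + 3×14.007 = 251.42 g/mol.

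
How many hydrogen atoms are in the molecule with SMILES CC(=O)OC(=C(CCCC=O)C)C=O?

14

Hydrogens are implicit in SMILES; fill each atom to its normal valence:
  4 × O: no H
  3 × C: 2 H each → 6
  3 × C: no H
  2 × C: 3 H each → 6
  2 × C: 1 H each → 2
  Total hydrogens = 14.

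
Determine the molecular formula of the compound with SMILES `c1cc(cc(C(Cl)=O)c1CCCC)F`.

Heavy atoms from the SMILES: 11 C, 1 Cl, 1 F, 1 O.
Implicit hydrogens by atom environment:
  3 × C: 2 H each → 6
  3 × C (aromatic): 1 H each → 3
  3 × C (aromatic): no H
  1 × C: 3 H
  1 × C: no H
  1 × Cl: no H
  1 × F: no H
  1 × O: no H
  Total hydrogens = 12.
Molecular formula: C11H12ClFO

C11H12ClFO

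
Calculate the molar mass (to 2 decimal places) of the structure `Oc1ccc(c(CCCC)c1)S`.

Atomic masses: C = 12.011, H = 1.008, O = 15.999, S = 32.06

182.28

Molecular formula: C10H14OS.
M = 10×12.011 + 14×1.008 + 1×15.999 + 1×32.06 = 182.28 g/mol.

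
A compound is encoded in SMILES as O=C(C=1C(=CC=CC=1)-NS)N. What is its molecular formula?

C7H8N2OS

Heavy atoms from the SMILES: 7 C, 2 N, 1 O, 1 S.
Implicit hydrogens by atom environment:
  4 × C (aromatic): 1 H each → 4
  2 × C (aromatic): no H
  1 × C: no H
  1 × N: 2 H
  1 × N: 1 H
  1 × O: no H
  1 × S: 1 H
  Total hydrogens = 8.
Molecular formula: C7H8N2OS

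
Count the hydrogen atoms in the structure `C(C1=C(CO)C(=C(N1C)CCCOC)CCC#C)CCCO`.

29

Hydrogens are implicit in SMILES; fill each atom to its normal valence:
  10 × C: 2 H each → 20
  4 × C (aromatic): no H
  2 × C: 3 H each → 6
  2 × O: 1 H each → 2
  1 × C: 1 H
  1 × C: no H
  1 × N (aromatic): no H
  1 × O: no H
  Total hydrogens = 29.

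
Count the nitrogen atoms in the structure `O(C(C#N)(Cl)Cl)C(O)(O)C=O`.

1

The symbol for nitrogen appears 1 time in the SMILES.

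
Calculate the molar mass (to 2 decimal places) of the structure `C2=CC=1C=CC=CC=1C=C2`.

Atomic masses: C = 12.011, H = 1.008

Molecular formula: C10H8.
M = 10×12.011 + 8×1.008 = 128.17 g/mol.

128.17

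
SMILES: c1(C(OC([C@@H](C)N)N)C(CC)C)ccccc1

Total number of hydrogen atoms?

24

Hydrogens are implicit in SMILES; fill each atom to its normal valence:
  5 × C (aromatic): 1 H each → 5
  4 × C: 1 H each → 4
  3 × C: 3 H each → 9
  2 × N: 2 H each → 4
  1 × C: 2 H
  1 × C (aromatic): no H
  1 × O: no H
  Total hydrogens = 24.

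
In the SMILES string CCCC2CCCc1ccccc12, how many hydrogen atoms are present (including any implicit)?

18

Hydrogens are implicit in SMILES; fill each atom to its normal valence:
  5 × C: 2 H each → 10
  4 × C (aromatic): 1 H each → 4
  2 × C (aromatic): no H
  1 × C: 3 H
  1 × C: 1 H
  Total hydrogens = 18.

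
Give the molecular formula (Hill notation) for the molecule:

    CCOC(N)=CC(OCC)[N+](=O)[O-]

C7H14N2O4

Heavy atoms from the SMILES: 7 C, 2 N, 4 O.
Implicit hydrogens by atom environment:
  3 × O: no H
  2 × C: 3 H each → 6
  2 × C: 2 H each → 4
  2 × C: 1 H each → 2
  1 × C: no H
  1 × N: 2 H
  1 × N (charge +1): no H
  1 × O (charge -1): no H
  Total hydrogens = 14.
Molecular formula: C7H14N2O4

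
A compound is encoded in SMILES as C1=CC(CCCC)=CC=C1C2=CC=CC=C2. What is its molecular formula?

C16H18

Heavy atoms from the SMILES: 16 C.
Implicit hydrogens by atom environment:
  9 × C (aromatic): 1 H each → 9
  3 × C: 2 H each → 6
  3 × C (aromatic): no H
  1 × C: 3 H
  Total hydrogens = 18.
Molecular formula: C16H18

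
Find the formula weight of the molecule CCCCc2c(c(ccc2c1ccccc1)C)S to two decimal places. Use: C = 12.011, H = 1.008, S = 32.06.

Molecular formula: C17H20S.
M = 17×12.011 + 20×1.008 + 1×32.06 = 256.41 g/mol.

256.41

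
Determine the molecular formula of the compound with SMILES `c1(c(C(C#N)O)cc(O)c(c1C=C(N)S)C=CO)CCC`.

Heavy atoms from the SMILES: 15 C, 2 N, 3 O, 1 S.
Implicit hydrogens by atom environment:
  5 × C (aromatic): no H
  4 × C: 1 H each → 4
  3 × O: 1 H each → 3
  2 × C: 2 H each → 4
  2 × C: no H
  1 × C: 3 H
  1 × C (aromatic): 1 H
  1 × N: 2 H
  1 × N: no H
  1 × S: 1 H
  Total hydrogens = 18.
Molecular formula: C15H18N2O3S

C15H18N2O3S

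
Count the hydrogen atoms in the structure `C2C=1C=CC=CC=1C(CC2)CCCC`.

Hydrogens are implicit in SMILES; fill each atom to its normal valence:
  6 × C: 2 H each → 12
  4 × C (aromatic): 1 H each → 4
  2 × C (aromatic): no H
  1 × C: 3 H
  1 × C: 1 H
  Total hydrogens = 20.

20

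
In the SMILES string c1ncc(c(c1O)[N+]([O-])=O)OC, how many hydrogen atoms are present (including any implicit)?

6

Hydrogens are implicit in SMILES; fill each atom to its normal valence:
  3 × C (aromatic): no H
  2 × C (aromatic): 1 H each → 2
  2 × O: no H
  1 × C: 3 H
  1 × N (aromatic): no H
  1 × N (charge +1): no H
  1 × O: 1 H
  1 × O (charge -1): no H
  Total hydrogens = 6.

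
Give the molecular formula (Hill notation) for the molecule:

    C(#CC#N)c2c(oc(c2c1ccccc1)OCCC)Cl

C16H12ClNO2

Heavy atoms from the SMILES: 16 C, 1 Cl, 1 N, 2 O.
Implicit hydrogens by atom environment:
  5 × C (aromatic): 1 H each → 5
  5 × C (aromatic): no H
  3 × C: no H
  2 × C: 2 H each → 4
  1 × C: 3 H
  1 × Cl: no H
  1 × N: no H
  1 × O (aromatic): no H
  1 × O: no H
  Total hydrogens = 12.
Molecular formula: C16H12ClNO2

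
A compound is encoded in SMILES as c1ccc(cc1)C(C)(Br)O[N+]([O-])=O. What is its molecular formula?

C8H8BrNO3

Heavy atoms from the SMILES: 1 Br, 8 C, 1 N, 3 O.
Implicit hydrogens by atom environment:
  5 × C (aromatic): 1 H each → 5
  2 × O: no H
  1 × Br: no H
  1 × C: 3 H
  1 × C: no H
  1 × C (aromatic): no H
  1 × N (charge +1): no H
  1 × O (charge -1): no H
  Total hydrogens = 8.
Molecular formula: C8H8BrNO3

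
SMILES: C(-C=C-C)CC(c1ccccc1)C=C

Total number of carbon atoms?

14

The symbol for carbon appears 14 times in the SMILES. Lowercase c denotes aromatic carbon and counts toward C.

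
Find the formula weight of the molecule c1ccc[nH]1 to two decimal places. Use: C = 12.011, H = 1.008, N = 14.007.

Molecular formula: C4H5N.
M = 4×12.011 + 5×1.008 + 1×14.007 = 67.09 g/mol.

67.09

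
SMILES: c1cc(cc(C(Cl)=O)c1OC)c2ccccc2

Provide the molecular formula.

C14H11ClO2

Heavy atoms from the SMILES: 14 C, 1 Cl, 2 O.
Implicit hydrogens by atom environment:
  8 × C (aromatic): 1 H each → 8
  4 × C (aromatic): no H
  2 × O: no H
  1 × C: 3 H
  1 × C: no H
  1 × Cl: no H
  Total hydrogens = 11.
Molecular formula: C14H11ClO2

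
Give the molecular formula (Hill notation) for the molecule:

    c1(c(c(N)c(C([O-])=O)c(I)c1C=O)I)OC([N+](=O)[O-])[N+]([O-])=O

C9H4I2N3O8-

Heavy atoms from the SMILES: 9 C, 2 I, 3 N, 8 O.
Implicit hydrogens by atom environment:
  6 × C (aromatic): no H
  5 × O: no H
  3 × O (charge -1): no H
  2 × C: 1 H each → 2
  2 × I: no H
  2 × N (charge +1): no H
  1 × C: no H
  1 × N: 2 H
  Total hydrogens = 4.
Net charge -1.
Molecular formula: C9H4I2N3O8-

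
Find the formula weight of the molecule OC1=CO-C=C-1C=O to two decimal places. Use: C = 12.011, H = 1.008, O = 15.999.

112.08

Molecular formula: C5H4O3.
M = 5×12.011 + 4×1.008 + 3×15.999 = 112.08 g/mol.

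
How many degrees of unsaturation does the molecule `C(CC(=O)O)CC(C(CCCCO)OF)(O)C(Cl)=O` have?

2

Molecular formula from the SMILES: C11H18ClFO6.
DoU = (2C + 2 + N − H − X)/2 = (2·11 + 2 + 0 − 18 − 2)/2 = 4/2 = 2.
(Structurally: 0 ring(s) + 2 π bond(s) = 2.)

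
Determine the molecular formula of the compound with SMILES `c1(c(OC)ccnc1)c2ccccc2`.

Heavy atoms from the SMILES: 12 C, 1 N, 1 O.
Implicit hydrogens by atom environment:
  8 × C (aromatic): 1 H each → 8
  3 × C (aromatic): no H
  1 × C: 3 H
  1 × N (aromatic): no H
  1 × O: no H
  Total hydrogens = 11.
Molecular formula: C12H11NO

C12H11NO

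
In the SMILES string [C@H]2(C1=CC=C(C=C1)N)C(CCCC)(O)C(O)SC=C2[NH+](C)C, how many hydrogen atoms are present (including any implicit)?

27

Hydrogens are implicit in SMILES; fill each atom to its normal valence:
  4 × C (aromatic): 1 H each → 4
  3 × C: 3 H each → 9
  3 × C: 2 H each → 6
  3 × C: 1 H each → 3
  2 × C: no H
  2 × C (aromatic): no H
  2 × O: 1 H each → 2
  1 × N: 2 H
  1 × N (charge +1): 1 H
  1 × S: no H
  Total hydrogens = 27.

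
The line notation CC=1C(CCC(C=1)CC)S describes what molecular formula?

Heavy atoms from the SMILES: 9 C, 1 S.
Implicit hydrogens by atom environment:
  3 × C: 2 H each → 6
  3 × C: 1 H each → 3
  2 × C: 3 H each → 6
  1 × C: no H
  1 × S: 1 H
  Total hydrogens = 16.
Molecular formula: C9H16S

C9H16S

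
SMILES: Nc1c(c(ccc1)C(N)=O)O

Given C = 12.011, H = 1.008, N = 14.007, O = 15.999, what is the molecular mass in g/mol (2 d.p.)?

152.15

Molecular formula: C7H8N2O2.
M = 7×12.011 + 8×1.008 + 2×14.007 + 2×15.999 = 152.15 g/mol.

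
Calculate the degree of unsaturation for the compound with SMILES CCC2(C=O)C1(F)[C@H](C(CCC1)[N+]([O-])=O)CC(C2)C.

Molecular formula from the SMILES: C14H22FNO3.
DoU = (2C + 2 + N − H − X)/2 = (2·14 + 2 + 1 − 22 − 1)/2 = 8/2 = 4.
(Structurally: 2 ring(s) + 2 π bond(s) = 4.)

4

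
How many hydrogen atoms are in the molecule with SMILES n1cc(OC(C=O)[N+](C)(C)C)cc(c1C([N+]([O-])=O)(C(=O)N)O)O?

17

Hydrogens are implicit in SMILES; fill each atom to its normal valence:
  4 × O: no H
  3 × C: 3 H each → 9
  3 × C (aromatic): no H
  2 × C (aromatic): 1 H each → 2
  2 × C: 1 H each → 2
  2 × C: no H
  2 × N (charge +1): no H
  2 × O: 1 H each → 2
  1 × N: 2 H
  1 × N (aromatic): no H
  1 × O (charge -1): no H
  Total hydrogens = 17.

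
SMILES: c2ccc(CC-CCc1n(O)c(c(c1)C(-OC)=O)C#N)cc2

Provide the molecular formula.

Heavy atoms from the SMILES: 17 C, 2 N, 3 O.
Implicit hydrogens by atom environment:
  6 × C (aromatic): 1 H each → 6
  4 × C: 2 H each → 8
  4 × C (aromatic): no H
  2 × C: no H
  2 × O: no H
  1 × C: 3 H
  1 × N (aromatic): no H
  1 × N: no H
  1 × O: 1 H
  Total hydrogens = 18.
Molecular formula: C17H18N2O3

C17H18N2O3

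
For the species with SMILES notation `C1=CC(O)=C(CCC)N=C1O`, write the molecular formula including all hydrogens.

C8H11NO2

Heavy atoms from the SMILES: 8 C, 1 N, 2 O.
Implicit hydrogens by atom environment:
  3 × C (aromatic): no H
  2 × C: 2 H each → 4
  2 × C (aromatic): 1 H each → 2
  2 × O: 1 H each → 2
  1 × C: 3 H
  1 × N (aromatic): no H
  Total hydrogens = 11.
Molecular formula: C8H11NO2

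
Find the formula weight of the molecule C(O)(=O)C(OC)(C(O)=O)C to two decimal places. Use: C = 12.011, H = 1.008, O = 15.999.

148.11

Molecular formula: C5H8O5.
M = 5×12.011 + 8×1.008 + 5×15.999 = 148.11 g/mol.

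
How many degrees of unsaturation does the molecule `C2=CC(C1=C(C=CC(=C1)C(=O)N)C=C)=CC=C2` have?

Molecular formula from the SMILES: C15H13NO.
DoU = (2C + 2 + N − H − X)/2 = (2·15 + 2 + 1 − 13 − 0)/2 = 20/2 = 10.
(Structurally: 2 ring(s) + 8 π bond(s) = 10.)

10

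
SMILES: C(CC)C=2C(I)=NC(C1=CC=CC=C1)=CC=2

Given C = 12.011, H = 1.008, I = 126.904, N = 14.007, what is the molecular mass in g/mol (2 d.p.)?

Molecular formula: C14H14IN.
M = 14×12.011 + 14×1.008 + 1×126.904 + 1×14.007 = 323.18 g/mol.

323.18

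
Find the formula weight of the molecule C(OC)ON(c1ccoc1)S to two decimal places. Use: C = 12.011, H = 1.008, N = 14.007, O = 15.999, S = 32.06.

175.20

Molecular formula: C6H9NO3S.
M = 6×12.011 + 9×1.008 + 1×14.007 + 3×15.999 + 1×32.06 = 175.20 g/mol.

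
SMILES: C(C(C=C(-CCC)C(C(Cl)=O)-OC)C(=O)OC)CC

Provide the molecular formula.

C14H23ClO4

Heavy atoms from the SMILES: 14 C, 1 Cl, 4 O.
Implicit hydrogens by atom environment:
  4 × C: 3 H each → 12
  4 × C: 2 H each → 8
  4 × O: no H
  3 × C: 1 H each → 3
  3 × C: no H
  1 × Cl: no H
  Total hydrogens = 23.
Molecular formula: C14H23ClO4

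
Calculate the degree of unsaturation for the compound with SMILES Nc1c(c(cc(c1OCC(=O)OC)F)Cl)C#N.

Molecular formula from the SMILES: C10H8ClFN2O3.
DoU = (2C + 2 + N − H − X)/2 = (2·10 + 2 + 2 − 8 − 2)/2 = 14/2 = 7.
(Structurally: 1 ring(s) + 6 π bond(s) = 7.)

7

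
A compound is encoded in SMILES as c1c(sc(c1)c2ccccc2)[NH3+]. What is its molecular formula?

Heavy atoms from the SMILES: 10 C, 1 N, 1 S.
Implicit hydrogens by atom environment:
  7 × C (aromatic): 1 H each → 7
  3 × C (aromatic): no H
  1 × N (charge +1): 3 H
  1 × S (aromatic): no H
  Total hydrogens = 10.
Net charge +1.
Molecular formula: C10H10NS+

C10H10NS+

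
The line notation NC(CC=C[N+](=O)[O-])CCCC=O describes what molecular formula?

Heavy atoms from the SMILES: 8 C, 2 N, 3 O.
Implicit hydrogens by atom environment:
  4 × C: 2 H each → 8
  4 × C: 1 H each → 4
  2 × O: no H
  1 × N: 2 H
  1 × N (charge +1): no H
  1 × O (charge -1): no H
  Total hydrogens = 14.
Molecular formula: C8H14N2O3

C8H14N2O3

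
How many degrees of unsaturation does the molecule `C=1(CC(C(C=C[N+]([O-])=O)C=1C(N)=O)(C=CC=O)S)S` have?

Molecular formula from the SMILES: C11H12N2O4S2.
DoU = (2C + 2 + N − H − X)/2 = (2·11 + 2 + 2 − 12 − 0)/2 = 14/2 = 7.
(Structurally: 1 ring(s) + 6 π bond(s) = 7.)

7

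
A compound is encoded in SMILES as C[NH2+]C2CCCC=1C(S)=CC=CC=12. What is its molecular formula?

Heavy atoms from the SMILES: 11 C, 1 N, 1 S.
Implicit hydrogens by atom environment:
  3 × C: 2 H each → 6
  3 × C (aromatic): 1 H each → 3
  3 × C (aromatic): no H
  1 × C: 3 H
  1 × C: 1 H
  1 × N (charge +1): 2 H
  1 × S: 1 H
  Total hydrogens = 16.
Net charge +1.
Molecular formula: C11H16NS+

C11H16NS+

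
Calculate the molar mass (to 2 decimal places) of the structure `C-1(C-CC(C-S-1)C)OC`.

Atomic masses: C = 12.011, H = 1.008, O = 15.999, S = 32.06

Molecular formula: C7H14OS.
M = 7×12.011 + 14×1.008 + 1×15.999 + 1×32.06 = 146.25 g/mol.

146.25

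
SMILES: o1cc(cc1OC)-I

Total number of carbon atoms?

The symbol for carbon appears 5 times in the SMILES. Lowercase c denotes aromatic carbon and counts toward C.

5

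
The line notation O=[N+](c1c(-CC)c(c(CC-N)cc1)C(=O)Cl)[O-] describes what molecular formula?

Heavy atoms from the SMILES: 11 C, 1 Cl, 2 N, 3 O.
Implicit hydrogens by atom environment:
  4 × C (aromatic): no H
  3 × C: 2 H each → 6
  2 × C (aromatic): 1 H each → 2
  2 × O: no H
  1 × C: 3 H
  1 × C: no H
  1 × Cl: no H
  1 × N: 2 H
  1 × N (charge +1): no H
  1 × O (charge -1): no H
  Total hydrogens = 13.
Molecular formula: C11H13ClN2O3

C11H13ClN2O3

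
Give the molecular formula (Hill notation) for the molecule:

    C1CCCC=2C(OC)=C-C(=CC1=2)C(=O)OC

C13H16O3

Heavy atoms from the SMILES: 13 C, 3 O.
Implicit hydrogens by atom environment:
  4 × C: 2 H each → 8
  4 × C (aromatic): no H
  3 × O: no H
  2 × C: 3 H each → 6
  2 × C (aromatic): 1 H each → 2
  1 × C: no H
  Total hydrogens = 16.
Molecular formula: C13H16O3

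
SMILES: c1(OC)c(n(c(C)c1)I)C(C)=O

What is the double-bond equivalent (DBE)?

4

Molecular formula from the SMILES: C8H10INO2.
DoU = (2C + 2 + N − H − X)/2 = (2·8 + 2 + 1 − 10 − 1)/2 = 8/2 = 4.
(Structurally: 1 ring(s) + 3 π bond(s) = 4.)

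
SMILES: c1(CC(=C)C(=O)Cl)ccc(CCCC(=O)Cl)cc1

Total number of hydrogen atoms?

14

Hydrogens are implicit in SMILES; fill each atom to its normal valence:
  5 × C: 2 H each → 10
  4 × C (aromatic): 1 H each → 4
  3 × C: no H
  2 × C (aromatic): no H
  2 × Cl: no H
  2 × O: no H
  Total hydrogens = 14.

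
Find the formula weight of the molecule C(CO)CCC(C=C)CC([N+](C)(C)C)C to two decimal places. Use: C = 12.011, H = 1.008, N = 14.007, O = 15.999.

214.37

Molecular formula: C13H28NO+.
M = 13×12.011 + 28×1.008 + 1×14.007 + 1×15.999 = 214.37 g/mol.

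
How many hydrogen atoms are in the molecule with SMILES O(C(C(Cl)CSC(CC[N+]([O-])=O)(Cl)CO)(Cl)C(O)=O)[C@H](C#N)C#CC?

Hydrogens are implicit in SMILES; fill each atom to its normal valence:
  6 × C: no H
  4 × C: 2 H each → 8
  3 × Cl: no H
  3 × O: no H
  2 × C: 1 H each → 2
  2 × O: 1 H each → 2
  1 × C: 3 H
  1 × N: no H
  1 × N (charge +1): no H
  1 × O (charge -1): no H
  1 × S: no H
  Total hydrogens = 15.

15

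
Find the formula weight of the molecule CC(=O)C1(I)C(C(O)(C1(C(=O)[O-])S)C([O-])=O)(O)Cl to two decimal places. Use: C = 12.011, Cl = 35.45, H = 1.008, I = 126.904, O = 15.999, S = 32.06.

408.54

Molecular formula: [C8H6ClIO7S]2-.
M = 8×12.011 + 1×35.45 + 6×1.008 + 1×126.904 + 7×15.999 + 1×32.06 = 408.54 g/mol.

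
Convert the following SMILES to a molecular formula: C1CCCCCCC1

Heavy atoms from the SMILES: 8 C.
Implicit hydrogens by atom environment:
  8 × C: 2 H each → 16
  Total hydrogens = 16.
Molecular formula: C8H16

C8H16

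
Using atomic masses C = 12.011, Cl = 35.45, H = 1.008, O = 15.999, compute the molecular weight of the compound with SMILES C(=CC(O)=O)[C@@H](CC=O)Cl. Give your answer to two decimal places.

162.57

Molecular formula: C6H7ClO3.
M = 6×12.011 + 1×35.45 + 7×1.008 + 3×15.999 = 162.57 g/mol.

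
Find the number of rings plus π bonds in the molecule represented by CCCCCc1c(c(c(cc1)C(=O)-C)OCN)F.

5

Molecular formula from the SMILES: C14H20FNO2.
DoU = (2C + 2 + N − H − X)/2 = (2·14 + 2 + 1 − 20 − 1)/2 = 10/2 = 5.
(Structurally: 1 ring(s) + 4 π bond(s) = 5.)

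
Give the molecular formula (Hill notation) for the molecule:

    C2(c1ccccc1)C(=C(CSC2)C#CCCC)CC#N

C18H19NS

Heavy atoms from the SMILES: 18 C, 1 N, 1 S.
Implicit hydrogens by atom environment:
  5 × C: 2 H each → 10
  5 × C (aromatic): 1 H each → 5
  5 × C: no H
  1 × C: 3 H
  1 × C: 1 H
  1 × C (aromatic): no H
  1 × N: no H
  1 × S: no H
  Total hydrogens = 19.
Molecular formula: C18H19NS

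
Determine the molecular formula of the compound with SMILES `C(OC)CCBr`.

C4H9BrO

Heavy atoms from the SMILES: 1 Br, 4 C, 1 O.
Implicit hydrogens by atom environment:
  3 × C: 2 H each → 6
  1 × Br: no H
  1 × C: 3 H
  1 × O: no H
  Total hydrogens = 9.
Molecular formula: C4H9BrO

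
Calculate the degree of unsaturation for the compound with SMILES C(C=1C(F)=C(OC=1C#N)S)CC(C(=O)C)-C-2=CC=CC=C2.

10

Molecular formula from the SMILES: C16H14FNO2S.
DoU = (2C + 2 + N − H − X)/2 = (2·16 + 2 + 1 − 14 − 1)/2 = 20/2 = 10.
(Structurally: 2 ring(s) + 8 π bond(s) = 10.)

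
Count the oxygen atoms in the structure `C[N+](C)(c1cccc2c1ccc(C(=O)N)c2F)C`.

The symbol for oxygen appears 1 time in the SMILES.

1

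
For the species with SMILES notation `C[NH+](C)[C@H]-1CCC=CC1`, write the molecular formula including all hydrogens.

C8H16N+

Heavy atoms from the SMILES: 8 C, 1 N.
Implicit hydrogens by atom environment:
  3 × C: 2 H each → 6
  3 × C: 1 H each → 3
  2 × C: 3 H each → 6
  1 × N (charge +1): 1 H
  Total hydrogens = 16.
Net charge +1.
Molecular formula: C8H16N+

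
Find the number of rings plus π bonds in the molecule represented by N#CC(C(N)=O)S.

Molecular formula from the SMILES: C3H4N2OS.
DoU = (2C + 2 + N − H − X)/2 = (2·3 + 2 + 2 − 4 − 0)/2 = 6/2 = 3.
(Structurally: 0 ring(s) + 3 π bond(s) = 3.)

3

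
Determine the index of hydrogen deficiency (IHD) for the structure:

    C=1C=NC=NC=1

4

Molecular formula from the SMILES: C4H4N2.
DoU = (2C + 2 + N − H − X)/2 = (2·4 + 2 + 2 − 4 − 0)/2 = 8/2 = 4.
(Structurally: 1 ring(s) + 3 π bond(s) = 4.)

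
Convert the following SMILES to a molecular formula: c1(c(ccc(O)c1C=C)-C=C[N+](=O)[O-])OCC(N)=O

Heavy atoms from the SMILES: 12 C, 2 N, 5 O.
Implicit hydrogens by atom environment:
  4 × C (aromatic): no H
  3 × C: 1 H each → 3
  3 × O: no H
  2 × C: 2 H each → 4
  2 × C (aromatic): 1 H each → 2
  1 × C: no H
  1 × N: 2 H
  1 × N (charge +1): no H
  1 × O: 1 H
  1 × O (charge -1): no H
  Total hydrogens = 12.
Molecular formula: C12H12N2O5

C12H12N2O5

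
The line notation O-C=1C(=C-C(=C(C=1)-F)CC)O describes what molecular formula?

Heavy atoms from the SMILES: 8 C, 1 F, 2 O.
Implicit hydrogens by atom environment:
  4 × C (aromatic): no H
  2 × C (aromatic): 1 H each → 2
  2 × O: 1 H each → 2
  1 × C: 3 H
  1 × C: 2 H
  1 × F: no H
  Total hydrogens = 9.
Molecular formula: C8H9FO2

C8H9FO2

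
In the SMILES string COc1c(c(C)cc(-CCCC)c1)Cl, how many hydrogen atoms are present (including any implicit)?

17

Hydrogens are implicit in SMILES; fill each atom to its normal valence:
  4 × C (aromatic): no H
  3 × C: 3 H each → 9
  3 × C: 2 H each → 6
  2 × C (aromatic): 1 H each → 2
  1 × Cl: no H
  1 × O: no H
  Total hydrogens = 17.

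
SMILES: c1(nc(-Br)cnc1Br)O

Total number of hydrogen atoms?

Hydrogens are implicit in SMILES; fill each atom to its normal valence:
  3 × C (aromatic): no H
  2 × Br: no H
  2 × N (aromatic): no H
  1 × C (aromatic): 1 H
  1 × O: 1 H
  Total hydrogens = 2.

2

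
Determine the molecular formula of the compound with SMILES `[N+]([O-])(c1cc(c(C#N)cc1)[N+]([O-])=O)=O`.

C7H3N3O4

Heavy atoms from the SMILES: 7 C, 3 N, 4 O.
Implicit hydrogens by atom environment:
  3 × C (aromatic): 1 H each → 3
  3 × C (aromatic): no H
  2 × N (charge +1): no H
  2 × O: no H
  2 × O (charge -1): no H
  1 × C: no H
  1 × N: no H
  Total hydrogens = 3.
Molecular formula: C7H3N3O4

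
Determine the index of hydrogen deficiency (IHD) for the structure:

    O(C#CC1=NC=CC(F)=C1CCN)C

Molecular formula from the SMILES: C10H11FN2O.
DoU = (2C + 2 + N − H − X)/2 = (2·10 + 2 + 2 − 11 − 1)/2 = 12/2 = 6.
(Structurally: 1 ring(s) + 5 π bond(s) = 6.)

6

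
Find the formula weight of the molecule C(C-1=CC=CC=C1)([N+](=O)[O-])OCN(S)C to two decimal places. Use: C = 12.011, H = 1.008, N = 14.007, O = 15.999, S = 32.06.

Molecular formula: C9H12N2O3S.
M = 9×12.011 + 12×1.008 + 2×14.007 + 3×15.999 + 1×32.06 = 228.27 g/mol.

228.27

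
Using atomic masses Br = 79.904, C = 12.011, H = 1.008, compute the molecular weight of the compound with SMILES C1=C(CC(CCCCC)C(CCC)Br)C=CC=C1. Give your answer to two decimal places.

Molecular formula: C17H27Br.
M = 1×79.904 + 17×12.011 + 27×1.008 = 311.31 g/mol.

311.31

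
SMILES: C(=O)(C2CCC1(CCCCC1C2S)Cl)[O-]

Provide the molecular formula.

C11H16ClO2S-

Heavy atoms from the SMILES: 11 C, 1 Cl, 2 O, 1 S.
Implicit hydrogens by atom environment:
  6 × C: 2 H each → 12
  3 × C: 1 H each → 3
  2 × C: no H
  1 × Cl: no H
  1 × O: no H
  1 × O (charge -1): no H
  1 × S: 1 H
  Total hydrogens = 16.
Net charge -1.
Molecular formula: C11H16ClO2S-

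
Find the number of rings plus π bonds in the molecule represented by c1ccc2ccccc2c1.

Molecular formula from the SMILES: C10H8.
DoU = (2C + 2 + N − H − X)/2 = (2·10 + 2 + 0 − 8 − 0)/2 = 14/2 = 7.
(Structurally: 2 ring(s) + 5 π bond(s) = 7.)

7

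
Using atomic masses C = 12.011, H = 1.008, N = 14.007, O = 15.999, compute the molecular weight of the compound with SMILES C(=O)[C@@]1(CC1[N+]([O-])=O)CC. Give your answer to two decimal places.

143.14

Molecular formula: C6H9NO3.
M = 6×12.011 + 9×1.008 + 1×14.007 + 3×15.999 = 143.14 g/mol.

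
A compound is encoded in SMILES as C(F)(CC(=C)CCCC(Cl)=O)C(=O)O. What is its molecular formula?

C9H12ClFO3

Heavy atoms from the SMILES: 9 C, 1 Cl, 1 F, 3 O.
Implicit hydrogens by atom environment:
  5 × C: 2 H each → 10
  3 × C: no H
  2 × O: no H
  1 × C: 1 H
  1 × Cl: no H
  1 × F: no H
  1 × O: 1 H
  Total hydrogens = 12.
Molecular formula: C9H12ClFO3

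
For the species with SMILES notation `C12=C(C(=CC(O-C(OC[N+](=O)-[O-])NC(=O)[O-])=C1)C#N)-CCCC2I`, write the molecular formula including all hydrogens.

C14H13IN3O6-

Heavy atoms from the SMILES: 14 C, 1 I, 3 N, 6 O.
Implicit hydrogens by atom environment:
  4 × C: 2 H each → 8
  4 × C (aromatic): no H
  4 × O: no H
  2 × C (aromatic): 1 H each → 2
  2 × C: 1 H each → 2
  2 × C: no H
  2 × O (charge -1): no H
  1 × I: no H
  1 × N: 1 H
  1 × N: no H
  1 × N (charge +1): no H
  Total hydrogens = 13.
Net charge -1.
Molecular formula: C14H13IN3O6-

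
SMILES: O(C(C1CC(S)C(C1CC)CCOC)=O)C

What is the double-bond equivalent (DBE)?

2

Molecular formula from the SMILES: C12H22O3S.
DoU = (2C + 2 + N − H − X)/2 = (2·12 + 2 + 0 − 22 − 0)/2 = 4/2 = 2.
(Structurally: 1 ring(s) + 1 π bond(s) = 2.)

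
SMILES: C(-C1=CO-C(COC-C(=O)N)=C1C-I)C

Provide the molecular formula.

Heavy atoms from the SMILES: 10 C, 1 I, 1 N, 3 O.
Implicit hydrogens by atom environment:
  4 × C: 2 H each → 8
  3 × C (aromatic): no H
  2 × O: no H
  1 × C: 3 H
  1 × C (aromatic): 1 H
  1 × C: no H
  1 × I: no H
  1 × N: 2 H
  1 × O (aromatic): no H
  Total hydrogens = 14.
Molecular formula: C10H14INO3

C10H14INO3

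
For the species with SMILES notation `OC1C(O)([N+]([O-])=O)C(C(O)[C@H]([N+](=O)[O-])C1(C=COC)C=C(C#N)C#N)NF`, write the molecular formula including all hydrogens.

C13H14FN5O8

Heavy atoms from the SMILES: 13 C, 1 F, 5 N, 8 O.
Implicit hydrogens by atom environment:
  7 × C: 1 H each → 7
  5 × C: no H
  3 × O: 1 H each → 3
  3 × O: no H
  2 × N (charge +1): no H
  2 × N: no H
  2 × O (charge -1): no H
  1 × C: 3 H
  1 × F: no H
  1 × N: 1 H
  Total hydrogens = 14.
Molecular formula: C13H14FN5O8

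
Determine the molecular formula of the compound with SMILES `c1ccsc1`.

C4H4S

Heavy atoms from the SMILES: 4 C, 1 S.
Implicit hydrogens by atom environment:
  4 × C (aromatic): 1 H each → 4
  1 × S (aromatic): no H
  Total hydrogens = 4.
Molecular formula: C4H4S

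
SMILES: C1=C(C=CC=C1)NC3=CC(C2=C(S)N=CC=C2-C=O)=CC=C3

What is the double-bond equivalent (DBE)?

Molecular formula from the SMILES: C18H14N2OS.
DoU = (2C + 2 + N − H − X)/2 = (2·18 + 2 + 2 − 14 − 0)/2 = 26/2 = 13.
(Structurally: 3 ring(s) + 10 π bond(s) = 13.)

13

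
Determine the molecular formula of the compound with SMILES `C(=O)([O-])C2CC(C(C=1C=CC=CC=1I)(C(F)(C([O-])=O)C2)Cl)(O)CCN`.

Heavy atoms from the SMILES: 16 C, 1 Cl, 1 F, 1 I, 1 N, 5 O.
Implicit hydrogens by atom environment:
  5 × C: no H
  4 × C: 2 H each → 8
  4 × C (aromatic): 1 H each → 4
  2 × C (aromatic): no H
  2 × O: no H
  2 × O (charge -1): no H
  1 × C: 1 H
  1 × Cl: no H
  1 × F: no H
  1 × I: no H
  1 × N: 2 H
  1 × O: 1 H
  Total hydrogens = 16.
Net charge -2.
Molecular formula: [C16H16ClFINO5]2-

[C16H16ClFINO5]2-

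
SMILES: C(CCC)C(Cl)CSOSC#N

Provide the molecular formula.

C7H12ClNOS2

Heavy atoms from the SMILES: 7 C, 1 Cl, 1 N, 1 O, 2 S.
Implicit hydrogens by atom environment:
  4 × C: 2 H each → 8
  2 × S: no H
  1 × C: 3 H
  1 × C: 1 H
  1 × C: no H
  1 × Cl: no H
  1 × N: no H
  1 × O: no H
  Total hydrogens = 12.
Molecular formula: C7H12ClNOS2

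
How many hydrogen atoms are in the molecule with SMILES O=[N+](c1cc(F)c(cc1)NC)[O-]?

7

Hydrogens are implicit in SMILES; fill each atom to its normal valence:
  3 × C (aromatic): 1 H each → 3
  3 × C (aromatic): no H
  1 × C: 3 H
  1 × F: no H
  1 × N: 1 H
  1 × N (charge +1): no H
  1 × O: no H
  1 × O (charge -1): no H
  Total hydrogens = 7.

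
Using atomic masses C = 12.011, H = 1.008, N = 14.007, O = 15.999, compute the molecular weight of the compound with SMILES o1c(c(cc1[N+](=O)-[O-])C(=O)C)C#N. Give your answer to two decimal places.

Molecular formula: C7H4N2O4.
M = 7×12.011 + 4×1.008 + 2×14.007 + 4×15.999 = 180.12 g/mol.

180.12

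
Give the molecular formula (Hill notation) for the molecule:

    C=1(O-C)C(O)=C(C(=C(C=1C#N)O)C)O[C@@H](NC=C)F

Heavy atoms from the SMILES: 12 C, 1 F, 2 N, 4 O.
Implicit hydrogens by atom environment:
  6 × C (aromatic): no H
  2 × C: 3 H each → 6
  2 × C: 1 H each → 2
  2 × O: 1 H each → 2
  2 × O: no H
  1 × C: 2 H
  1 × C: no H
  1 × F: no H
  1 × N: 1 H
  1 × N: no H
  Total hydrogens = 13.
Molecular formula: C12H13FN2O4

C12H13FN2O4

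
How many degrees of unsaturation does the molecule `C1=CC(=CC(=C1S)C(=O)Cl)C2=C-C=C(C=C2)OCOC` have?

Molecular formula from the SMILES: C15H13ClO3S.
DoU = (2C + 2 + N − H − X)/2 = (2·15 + 2 + 0 − 13 − 1)/2 = 18/2 = 9.
(Structurally: 2 ring(s) + 7 π bond(s) = 9.)

9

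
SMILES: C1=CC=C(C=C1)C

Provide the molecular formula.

C7H8

Heavy atoms from the SMILES: 7 C.
Implicit hydrogens by atom environment:
  5 × C (aromatic): 1 H each → 5
  1 × C: 3 H
  1 × C (aromatic): no H
  Total hydrogens = 8.
Molecular formula: C7H8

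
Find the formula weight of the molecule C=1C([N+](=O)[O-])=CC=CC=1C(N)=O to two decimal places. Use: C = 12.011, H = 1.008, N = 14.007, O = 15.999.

Molecular formula: C7H6N2O3.
M = 7×12.011 + 6×1.008 + 2×14.007 + 3×15.999 = 166.14 g/mol.

166.14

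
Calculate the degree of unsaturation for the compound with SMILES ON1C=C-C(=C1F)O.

Molecular formula from the SMILES: C4H4FNO2.
DoU = (2C + 2 + N − H − X)/2 = (2·4 + 2 + 1 − 4 − 1)/2 = 6/2 = 3.
(Structurally: 1 ring(s) + 2 π bond(s) = 3.)

3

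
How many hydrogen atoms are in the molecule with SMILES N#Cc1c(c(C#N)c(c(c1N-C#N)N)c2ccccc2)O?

Hydrogens are implicit in SMILES; fill each atom to its normal valence:
  7 × C (aromatic): no H
  5 × C (aromatic): 1 H each → 5
  3 × C: no H
  3 × N: no H
  1 × N: 2 H
  1 × N: 1 H
  1 × O: 1 H
  Total hydrogens = 9.

9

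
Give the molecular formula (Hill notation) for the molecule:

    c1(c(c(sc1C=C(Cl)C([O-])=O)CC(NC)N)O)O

Heavy atoms from the SMILES: 10 C, 1 Cl, 2 N, 4 O, 1 S.
Implicit hydrogens by atom environment:
  4 × C (aromatic): no H
  2 × C: 1 H each → 2
  2 × C: no H
  2 × O: 1 H each → 2
  1 × C: 3 H
  1 × C: 2 H
  1 × Cl: no H
  1 × N: 2 H
  1 × N: 1 H
  1 × O: no H
  1 × O (charge -1): no H
  1 × S (aromatic): no H
  Total hydrogens = 12.
Net charge -1.
Molecular formula: C10H12ClN2O4S-

C10H12ClN2O4S-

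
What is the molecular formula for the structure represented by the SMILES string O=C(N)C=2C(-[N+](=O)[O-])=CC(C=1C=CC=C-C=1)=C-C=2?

Heavy atoms from the SMILES: 13 C, 2 N, 3 O.
Implicit hydrogens by atom environment:
  8 × C (aromatic): 1 H each → 8
  4 × C (aromatic): no H
  2 × O: no H
  1 × C: no H
  1 × N: 2 H
  1 × N (charge +1): no H
  1 × O (charge -1): no H
  Total hydrogens = 10.
Molecular formula: C13H10N2O3

C13H10N2O3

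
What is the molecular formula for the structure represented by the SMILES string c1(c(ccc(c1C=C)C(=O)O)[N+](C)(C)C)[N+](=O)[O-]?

Heavy atoms from the SMILES: 12 C, 2 N, 4 O.
Implicit hydrogens by atom environment:
  4 × C (aromatic): no H
  3 × C: 3 H each → 9
  2 × C (aromatic): 1 H each → 2
  2 × N (charge +1): no H
  2 × O: no H
  1 × C: 2 H
  1 × C: 1 H
  1 × C: no H
  1 × O: 1 H
  1 × O (charge -1): no H
  Total hydrogens = 15.
Net charge +1.
Molecular formula: C12H15N2O4+

C12H15N2O4+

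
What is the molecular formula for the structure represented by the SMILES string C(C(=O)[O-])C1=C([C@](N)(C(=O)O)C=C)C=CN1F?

C10H10FN2O4-

Heavy atoms from the SMILES: 10 C, 1 F, 2 N, 4 O.
Implicit hydrogens by atom environment:
  3 × C: no H
  2 × C: 2 H each → 4
  2 × C (aromatic): 1 H each → 2
  2 × C (aromatic): no H
  2 × O: no H
  1 × C: 1 H
  1 × F: no H
  1 × N: 2 H
  1 × N (aromatic): no H
  1 × O: 1 H
  1 × O (charge -1): no H
  Total hydrogens = 10.
Net charge -1.
Molecular formula: C10H10FN2O4-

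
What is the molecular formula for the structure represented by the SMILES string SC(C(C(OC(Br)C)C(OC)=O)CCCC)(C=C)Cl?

C13H22BrClO3S

Heavy atoms from the SMILES: 1 Br, 13 C, 1 Cl, 3 O, 1 S.
Implicit hydrogens by atom environment:
  4 × C: 2 H each → 8
  4 × C: 1 H each → 4
  3 × C: 3 H each → 9
  3 × O: no H
  2 × C: no H
  1 × Br: no H
  1 × Cl: no H
  1 × S: 1 H
  Total hydrogens = 22.
Molecular formula: C13H22BrClO3S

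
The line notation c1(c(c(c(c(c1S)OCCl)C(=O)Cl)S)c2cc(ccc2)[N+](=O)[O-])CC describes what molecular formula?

Heavy atoms from the SMILES: 16 C, 2 Cl, 1 N, 4 O, 2 S.
Implicit hydrogens by atom environment:
  8 × C (aromatic): no H
  4 × C (aromatic): 1 H each → 4
  3 × O: no H
  2 × C: 2 H each → 4
  2 × Cl: no H
  2 × S: 1 H each → 2
  1 × C: 3 H
  1 × C: no H
  1 × N (charge +1): no H
  1 × O (charge -1): no H
  Total hydrogens = 13.
Molecular formula: C16H13Cl2NO4S2

C16H13Cl2NO4S2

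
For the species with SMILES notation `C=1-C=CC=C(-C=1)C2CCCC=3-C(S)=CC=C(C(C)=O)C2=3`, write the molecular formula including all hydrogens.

C18H18OS

Heavy atoms from the SMILES: 18 C, 1 O, 1 S.
Implicit hydrogens by atom environment:
  7 × C (aromatic): 1 H each → 7
  5 × C (aromatic): no H
  3 × C: 2 H each → 6
  1 × C: 3 H
  1 × C: 1 H
  1 × C: no H
  1 × O: no H
  1 × S: 1 H
  Total hydrogens = 18.
Molecular formula: C18H18OS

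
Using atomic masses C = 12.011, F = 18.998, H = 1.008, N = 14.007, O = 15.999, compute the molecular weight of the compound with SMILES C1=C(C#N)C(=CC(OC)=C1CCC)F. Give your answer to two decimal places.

Molecular formula: C11H12FNO.
M = 11×12.011 + 1×18.998 + 12×1.008 + 1×14.007 + 1×15.999 = 193.22 g/mol.

193.22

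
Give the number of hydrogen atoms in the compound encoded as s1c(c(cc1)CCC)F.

9

Hydrogens are implicit in SMILES; fill each atom to its normal valence:
  2 × C: 2 H each → 4
  2 × C (aromatic): 1 H each → 2
  2 × C (aromatic): no H
  1 × C: 3 H
  1 × F: no H
  1 × S (aromatic): no H
  Total hydrogens = 9.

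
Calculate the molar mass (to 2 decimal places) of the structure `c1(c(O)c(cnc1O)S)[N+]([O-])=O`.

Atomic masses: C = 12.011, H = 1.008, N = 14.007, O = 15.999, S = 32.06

188.16

Molecular formula: C5H4N2O4S.
M = 5×12.011 + 4×1.008 + 2×14.007 + 4×15.999 + 1×32.06 = 188.16 g/mol.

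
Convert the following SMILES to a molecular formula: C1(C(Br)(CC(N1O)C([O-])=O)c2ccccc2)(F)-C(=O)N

C12H11BrFN2O4-

Heavy atoms from the SMILES: 1 Br, 12 C, 1 F, 2 N, 4 O.
Implicit hydrogens by atom environment:
  5 × C (aromatic): 1 H each → 5
  4 × C: no H
  2 × O: no H
  1 × Br: no H
  1 × C: 2 H
  1 × C: 1 H
  1 × C (aromatic): no H
  1 × F: no H
  1 × N: 2 H
  1 × N: no H
  1 × O: 1 H
  1 × O (charge -1): no H
  Total hydrogens = 11.
Net charge -1.
Molecular formula: C12H11BrFN2O4-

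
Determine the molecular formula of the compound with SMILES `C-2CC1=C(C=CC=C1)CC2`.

C10H12

Heavy atoms from the SMILES: 10 C.
Implicit hydrogens by atom environment:
  4 × C: 2 H each → 8
  4 × C (aromatic): 1 H each → 4
  2 × C (aromatic): no H
  Total hydrogens = 12.
Molecular formula: C10H12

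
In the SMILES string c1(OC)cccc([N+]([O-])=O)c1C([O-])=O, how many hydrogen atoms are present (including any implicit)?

6

Hydrogens are implicit in SMILES; fill each atom to its normal valence:
  3 × C (aromatic): 1 H each → 3
  3 × C (aromatic): no H
  3 × O: no H
  2 × O (charge -1): no H
  1 × C: 3 H
  1 × C: no H
  1 × N (charge +1): no H
  Total hydrogens = 6.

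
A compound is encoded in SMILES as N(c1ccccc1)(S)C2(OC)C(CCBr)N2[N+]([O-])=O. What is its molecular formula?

C11H14BrN3O3S

Heavy atoms from the SMILES: 1 Br, 11 C, 3 N, 3 O, 1 S.
Implicit hydrogens by atom environment:
  5 × C (aromatic): 1 H each → 5
  2 × C: 2 H each → 4
  2 × N: no H
  2 × O: no H
  1 × Br: no H
  1 × C: 3 H
  1 × C: 1 H
  1 × C: no H
  1 × C (aromatic): no H
  1 × N (charge +1): no H
  1 × O (charge -1): no H
  1 × S: 1 H
  Total hydrogens = 14.
Molecular formula: C11H14BrN3O3S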